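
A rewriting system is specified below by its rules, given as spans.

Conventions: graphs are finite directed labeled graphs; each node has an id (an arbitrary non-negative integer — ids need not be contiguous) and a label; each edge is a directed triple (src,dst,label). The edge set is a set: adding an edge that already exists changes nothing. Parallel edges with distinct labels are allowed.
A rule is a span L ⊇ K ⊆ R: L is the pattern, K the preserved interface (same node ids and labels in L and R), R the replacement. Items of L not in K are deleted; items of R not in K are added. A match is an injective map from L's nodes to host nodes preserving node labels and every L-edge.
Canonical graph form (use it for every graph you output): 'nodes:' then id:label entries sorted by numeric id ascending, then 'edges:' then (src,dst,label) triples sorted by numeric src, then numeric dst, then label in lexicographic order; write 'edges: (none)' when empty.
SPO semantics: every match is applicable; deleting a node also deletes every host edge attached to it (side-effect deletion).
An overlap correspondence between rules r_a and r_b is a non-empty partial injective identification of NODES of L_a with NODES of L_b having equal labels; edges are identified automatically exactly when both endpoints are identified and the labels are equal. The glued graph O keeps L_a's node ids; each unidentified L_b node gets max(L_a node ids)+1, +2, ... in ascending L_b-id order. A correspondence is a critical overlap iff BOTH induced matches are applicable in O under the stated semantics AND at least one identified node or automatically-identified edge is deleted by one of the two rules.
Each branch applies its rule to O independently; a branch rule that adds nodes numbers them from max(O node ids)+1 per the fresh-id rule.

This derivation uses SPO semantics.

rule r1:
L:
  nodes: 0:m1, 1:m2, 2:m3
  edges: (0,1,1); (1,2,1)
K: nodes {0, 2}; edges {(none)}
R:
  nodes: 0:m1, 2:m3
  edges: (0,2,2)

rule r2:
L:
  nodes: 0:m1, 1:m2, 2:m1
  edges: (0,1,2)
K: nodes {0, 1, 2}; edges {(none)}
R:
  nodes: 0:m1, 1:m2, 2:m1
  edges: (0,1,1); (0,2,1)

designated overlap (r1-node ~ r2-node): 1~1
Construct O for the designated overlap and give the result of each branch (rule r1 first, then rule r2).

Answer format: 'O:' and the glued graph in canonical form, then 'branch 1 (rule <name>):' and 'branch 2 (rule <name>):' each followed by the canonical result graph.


O:
nodes: 0:m1, 1:m2, 2:m3, 3:m1, 4:m1
edges: (0,1,1); (1,2,1); (3,1,2)
branch 1 (rule r1):
nodes: 0:m1, 2:m3, 3:m1, 4:m1
edges: (0,2,2)
branch 2 (rule r2):
nodes: 0:m1, 1:m2, 2:m3, 3:m1, 4:m1
edges: (0,1,1); (1,2,1); (3,1,1); (3,4,1)


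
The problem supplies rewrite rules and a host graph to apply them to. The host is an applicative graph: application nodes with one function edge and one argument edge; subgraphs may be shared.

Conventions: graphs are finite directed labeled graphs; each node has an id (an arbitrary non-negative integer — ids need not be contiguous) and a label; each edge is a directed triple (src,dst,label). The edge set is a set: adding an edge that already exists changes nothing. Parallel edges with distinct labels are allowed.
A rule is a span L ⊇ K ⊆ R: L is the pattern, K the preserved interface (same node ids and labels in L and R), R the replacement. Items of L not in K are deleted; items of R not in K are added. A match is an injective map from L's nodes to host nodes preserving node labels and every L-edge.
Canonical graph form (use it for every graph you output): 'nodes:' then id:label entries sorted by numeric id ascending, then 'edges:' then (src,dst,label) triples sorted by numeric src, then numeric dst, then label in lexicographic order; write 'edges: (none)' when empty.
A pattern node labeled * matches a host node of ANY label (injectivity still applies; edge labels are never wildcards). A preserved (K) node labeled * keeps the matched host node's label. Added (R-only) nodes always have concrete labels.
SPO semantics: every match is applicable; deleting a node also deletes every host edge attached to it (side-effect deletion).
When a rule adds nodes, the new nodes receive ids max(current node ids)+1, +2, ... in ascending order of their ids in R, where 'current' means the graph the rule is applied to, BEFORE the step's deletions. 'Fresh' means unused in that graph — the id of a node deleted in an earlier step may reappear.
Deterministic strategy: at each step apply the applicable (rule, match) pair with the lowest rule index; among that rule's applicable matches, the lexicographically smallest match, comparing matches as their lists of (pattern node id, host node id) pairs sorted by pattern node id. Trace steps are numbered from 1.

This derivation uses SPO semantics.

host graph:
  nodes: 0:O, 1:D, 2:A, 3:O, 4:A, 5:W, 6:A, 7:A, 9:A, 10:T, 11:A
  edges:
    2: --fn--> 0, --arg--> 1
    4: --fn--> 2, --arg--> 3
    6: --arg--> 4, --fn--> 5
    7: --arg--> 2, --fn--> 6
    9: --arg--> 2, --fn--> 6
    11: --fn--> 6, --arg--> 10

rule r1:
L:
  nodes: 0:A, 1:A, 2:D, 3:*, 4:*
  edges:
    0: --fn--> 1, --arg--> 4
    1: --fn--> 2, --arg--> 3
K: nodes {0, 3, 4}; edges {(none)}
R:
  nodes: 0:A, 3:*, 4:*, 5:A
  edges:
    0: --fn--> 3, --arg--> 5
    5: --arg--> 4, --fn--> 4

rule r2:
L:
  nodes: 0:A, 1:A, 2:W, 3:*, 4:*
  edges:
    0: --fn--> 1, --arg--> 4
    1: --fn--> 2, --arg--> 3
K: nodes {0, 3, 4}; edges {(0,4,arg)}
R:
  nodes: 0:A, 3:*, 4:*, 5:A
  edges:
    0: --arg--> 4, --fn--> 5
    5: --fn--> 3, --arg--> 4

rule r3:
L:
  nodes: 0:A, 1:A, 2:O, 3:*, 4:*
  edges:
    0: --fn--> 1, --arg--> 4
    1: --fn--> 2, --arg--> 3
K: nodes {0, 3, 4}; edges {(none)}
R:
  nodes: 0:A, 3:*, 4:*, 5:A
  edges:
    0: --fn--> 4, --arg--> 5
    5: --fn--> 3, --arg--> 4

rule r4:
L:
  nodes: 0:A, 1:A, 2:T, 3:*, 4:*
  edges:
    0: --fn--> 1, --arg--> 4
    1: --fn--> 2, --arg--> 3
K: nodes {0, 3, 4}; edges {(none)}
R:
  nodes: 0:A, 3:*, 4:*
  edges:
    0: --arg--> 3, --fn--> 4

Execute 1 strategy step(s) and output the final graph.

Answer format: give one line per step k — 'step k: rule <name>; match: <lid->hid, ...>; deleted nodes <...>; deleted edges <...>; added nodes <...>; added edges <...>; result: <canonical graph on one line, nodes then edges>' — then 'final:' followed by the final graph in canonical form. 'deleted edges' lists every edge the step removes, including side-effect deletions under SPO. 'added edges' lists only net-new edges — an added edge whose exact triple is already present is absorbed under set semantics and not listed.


step 1: rule r2; match: 0->7, 1->6, 2->5, 3->4, 4->2; deleted nodes 5, 6; deleted edges (6,4,arg); (6,5,fn); (7,6,fn); (9,6,fn); (11,6,fn); added nodes 12; added edges (7,12,fn); (12,2,arg); (12,4,fn); result: nodes: 0:O, 1:D, 2:A, 3:O, 4:A, 7:A, 9:A, 10:T, 11:A, 12:A edges: (2,0,fn); (2,1,arg); (4,2,fn); (4,3,arg); (7,2,arg); (7,12,fn); (9,2,arg); (11,10,arg); (12,2,arg); (12,4,fn)
final:
nodes: 0:O, 1:D, 2:A, 3:O, 4:A, 7:A, 9:A, 10:T, 11:A, 12:A
edges: (2,0,fn); (2,1,arg); (4,2,fn); (4,3,arg); (7,2,arg); (7,12,fn); (9,2,arg); (11,10,arg); (12,2,arg); (12,4,fn)


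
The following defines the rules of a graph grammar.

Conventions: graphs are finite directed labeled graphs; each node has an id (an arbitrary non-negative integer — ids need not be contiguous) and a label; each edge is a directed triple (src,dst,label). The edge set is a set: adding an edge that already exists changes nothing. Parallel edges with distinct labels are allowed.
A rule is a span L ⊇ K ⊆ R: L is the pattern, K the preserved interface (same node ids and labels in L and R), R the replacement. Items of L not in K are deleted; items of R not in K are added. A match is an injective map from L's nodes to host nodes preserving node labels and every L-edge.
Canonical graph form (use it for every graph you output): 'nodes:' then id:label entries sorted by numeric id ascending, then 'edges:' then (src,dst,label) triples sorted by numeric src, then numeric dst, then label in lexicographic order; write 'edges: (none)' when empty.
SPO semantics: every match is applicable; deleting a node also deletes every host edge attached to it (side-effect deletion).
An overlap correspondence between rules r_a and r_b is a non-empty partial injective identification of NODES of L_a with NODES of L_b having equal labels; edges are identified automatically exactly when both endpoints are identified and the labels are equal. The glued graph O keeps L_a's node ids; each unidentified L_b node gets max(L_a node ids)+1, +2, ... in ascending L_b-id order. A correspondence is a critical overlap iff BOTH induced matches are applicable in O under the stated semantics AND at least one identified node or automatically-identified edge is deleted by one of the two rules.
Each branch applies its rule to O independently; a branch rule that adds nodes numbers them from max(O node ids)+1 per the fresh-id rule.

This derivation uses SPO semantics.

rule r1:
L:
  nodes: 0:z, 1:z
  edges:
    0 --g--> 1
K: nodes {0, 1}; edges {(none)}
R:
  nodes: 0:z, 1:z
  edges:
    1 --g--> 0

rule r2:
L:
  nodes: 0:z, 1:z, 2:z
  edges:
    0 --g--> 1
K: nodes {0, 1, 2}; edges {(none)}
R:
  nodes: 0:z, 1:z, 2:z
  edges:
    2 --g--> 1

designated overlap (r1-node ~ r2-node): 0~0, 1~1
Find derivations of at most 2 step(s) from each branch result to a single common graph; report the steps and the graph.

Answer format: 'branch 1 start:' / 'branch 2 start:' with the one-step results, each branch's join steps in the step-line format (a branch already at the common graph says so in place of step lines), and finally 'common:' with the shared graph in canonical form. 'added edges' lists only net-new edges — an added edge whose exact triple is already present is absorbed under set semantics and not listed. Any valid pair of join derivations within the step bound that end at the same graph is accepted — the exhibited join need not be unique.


branch 1 start:
nodes: 0:z, 1:z, 2:z
edges: (1,0,g)
branch 2 start:
nodes: 0:z, 1:z, 2:z
edges: (2,1,g)
branch 1 step 1: rule r1; match: 0->1, 1->0; deleted nodes (none); deleted edges (1,0,g); added nodes (none); added edges (0,1,g); result: nodes: 0:z, 1:z, 2:z edges: (0,1,g)
branch 2 step 1: rule r2; match: 0->2, 1->1, 2->0; deleted nodes (none); deleted edges (2,1,g); added nodes (none); added edges (0,1,g); result: nodes: 0:z, 1:z, 2:z edges: (0,1,g)
common:
nodes: 0:z, 1:z, 2:z
edges: (0,1,g)


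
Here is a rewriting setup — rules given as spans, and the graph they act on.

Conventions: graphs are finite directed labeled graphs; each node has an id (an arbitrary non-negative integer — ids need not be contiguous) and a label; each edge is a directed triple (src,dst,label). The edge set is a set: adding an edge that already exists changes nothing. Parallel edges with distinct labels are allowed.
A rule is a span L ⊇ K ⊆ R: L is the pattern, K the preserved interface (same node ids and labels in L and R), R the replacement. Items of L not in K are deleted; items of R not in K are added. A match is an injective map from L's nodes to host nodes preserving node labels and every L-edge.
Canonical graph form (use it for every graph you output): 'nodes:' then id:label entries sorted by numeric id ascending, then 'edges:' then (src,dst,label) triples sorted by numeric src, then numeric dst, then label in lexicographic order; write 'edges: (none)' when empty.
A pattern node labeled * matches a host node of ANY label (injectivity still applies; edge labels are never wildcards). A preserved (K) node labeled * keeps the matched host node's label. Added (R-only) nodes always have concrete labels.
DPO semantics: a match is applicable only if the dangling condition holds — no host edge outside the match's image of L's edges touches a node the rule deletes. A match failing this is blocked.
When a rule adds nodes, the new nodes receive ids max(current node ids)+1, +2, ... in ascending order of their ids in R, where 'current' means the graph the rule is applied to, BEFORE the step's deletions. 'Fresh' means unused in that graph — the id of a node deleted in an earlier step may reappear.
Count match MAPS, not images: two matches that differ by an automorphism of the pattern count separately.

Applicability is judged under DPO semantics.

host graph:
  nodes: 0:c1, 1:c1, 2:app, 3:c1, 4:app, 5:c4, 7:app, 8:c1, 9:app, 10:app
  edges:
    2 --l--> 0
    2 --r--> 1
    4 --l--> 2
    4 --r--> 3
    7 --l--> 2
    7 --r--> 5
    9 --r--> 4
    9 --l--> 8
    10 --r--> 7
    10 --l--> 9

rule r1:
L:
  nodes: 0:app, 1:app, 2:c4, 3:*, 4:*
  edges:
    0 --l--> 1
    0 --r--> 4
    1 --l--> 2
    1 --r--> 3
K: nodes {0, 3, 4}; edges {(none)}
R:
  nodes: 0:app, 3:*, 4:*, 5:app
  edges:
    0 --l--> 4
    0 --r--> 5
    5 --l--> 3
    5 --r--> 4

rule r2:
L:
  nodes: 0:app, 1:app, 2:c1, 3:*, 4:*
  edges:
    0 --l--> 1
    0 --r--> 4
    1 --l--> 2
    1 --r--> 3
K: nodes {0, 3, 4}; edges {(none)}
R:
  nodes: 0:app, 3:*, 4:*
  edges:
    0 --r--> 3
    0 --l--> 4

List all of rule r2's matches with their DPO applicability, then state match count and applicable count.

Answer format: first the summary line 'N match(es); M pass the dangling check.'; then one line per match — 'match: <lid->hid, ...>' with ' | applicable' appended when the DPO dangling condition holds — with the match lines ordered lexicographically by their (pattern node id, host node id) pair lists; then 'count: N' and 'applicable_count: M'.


3 match(es); 1 pass the dangling check.
match: 0->4, 1->2, 2->0, 3->1, 4->3
match: 0->7, 1->2, 2->0, 3->1, 4->5
match: 0->10, 1->9, 2->8, 3->4, 4->7 | applicable
count: 3
applicable_count: 1


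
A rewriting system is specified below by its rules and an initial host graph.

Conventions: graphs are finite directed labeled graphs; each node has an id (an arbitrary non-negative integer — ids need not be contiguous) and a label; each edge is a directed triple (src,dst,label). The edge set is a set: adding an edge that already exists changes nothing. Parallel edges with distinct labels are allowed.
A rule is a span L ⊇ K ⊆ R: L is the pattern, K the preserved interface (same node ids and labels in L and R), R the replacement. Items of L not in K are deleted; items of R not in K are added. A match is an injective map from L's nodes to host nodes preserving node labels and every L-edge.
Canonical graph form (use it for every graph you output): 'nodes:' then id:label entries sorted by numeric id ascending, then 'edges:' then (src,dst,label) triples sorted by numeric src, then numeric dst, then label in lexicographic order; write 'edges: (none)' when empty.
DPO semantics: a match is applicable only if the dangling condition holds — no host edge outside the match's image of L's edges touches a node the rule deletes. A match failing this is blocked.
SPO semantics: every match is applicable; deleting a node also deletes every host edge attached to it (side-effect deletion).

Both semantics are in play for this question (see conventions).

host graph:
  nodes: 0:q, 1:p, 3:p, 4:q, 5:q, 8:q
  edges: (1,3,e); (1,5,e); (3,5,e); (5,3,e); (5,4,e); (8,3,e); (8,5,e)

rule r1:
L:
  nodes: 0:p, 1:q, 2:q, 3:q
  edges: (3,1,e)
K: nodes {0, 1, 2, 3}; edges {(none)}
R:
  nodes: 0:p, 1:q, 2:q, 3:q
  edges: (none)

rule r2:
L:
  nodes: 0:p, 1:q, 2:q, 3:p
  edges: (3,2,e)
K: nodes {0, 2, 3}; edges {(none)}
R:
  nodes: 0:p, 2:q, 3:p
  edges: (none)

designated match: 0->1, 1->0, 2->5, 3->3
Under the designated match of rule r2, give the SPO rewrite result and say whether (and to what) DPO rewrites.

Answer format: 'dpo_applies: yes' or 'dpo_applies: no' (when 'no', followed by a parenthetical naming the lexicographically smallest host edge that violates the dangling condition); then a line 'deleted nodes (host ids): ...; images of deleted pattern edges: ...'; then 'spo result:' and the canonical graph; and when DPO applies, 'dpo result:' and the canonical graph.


dpo_applies: yes
deleted nodes (host ids): 0; images of deleted pattern edges: (3,5,e)
spo result:
nodes: 1:p, 3:p, 4:q, 5:q, 8:q
edges: (1,3,e); (1,5,e); (5,3,e); (5,4,e); (8,3,e); (8,5,e)
dpo result:
nodes: 1:p, 3:p, 4:q, 5:q, 8:q
edges: (1,3,e); (1,5,e); (5,3,e); (5,4,e); (8,3,e); (8,5,e)


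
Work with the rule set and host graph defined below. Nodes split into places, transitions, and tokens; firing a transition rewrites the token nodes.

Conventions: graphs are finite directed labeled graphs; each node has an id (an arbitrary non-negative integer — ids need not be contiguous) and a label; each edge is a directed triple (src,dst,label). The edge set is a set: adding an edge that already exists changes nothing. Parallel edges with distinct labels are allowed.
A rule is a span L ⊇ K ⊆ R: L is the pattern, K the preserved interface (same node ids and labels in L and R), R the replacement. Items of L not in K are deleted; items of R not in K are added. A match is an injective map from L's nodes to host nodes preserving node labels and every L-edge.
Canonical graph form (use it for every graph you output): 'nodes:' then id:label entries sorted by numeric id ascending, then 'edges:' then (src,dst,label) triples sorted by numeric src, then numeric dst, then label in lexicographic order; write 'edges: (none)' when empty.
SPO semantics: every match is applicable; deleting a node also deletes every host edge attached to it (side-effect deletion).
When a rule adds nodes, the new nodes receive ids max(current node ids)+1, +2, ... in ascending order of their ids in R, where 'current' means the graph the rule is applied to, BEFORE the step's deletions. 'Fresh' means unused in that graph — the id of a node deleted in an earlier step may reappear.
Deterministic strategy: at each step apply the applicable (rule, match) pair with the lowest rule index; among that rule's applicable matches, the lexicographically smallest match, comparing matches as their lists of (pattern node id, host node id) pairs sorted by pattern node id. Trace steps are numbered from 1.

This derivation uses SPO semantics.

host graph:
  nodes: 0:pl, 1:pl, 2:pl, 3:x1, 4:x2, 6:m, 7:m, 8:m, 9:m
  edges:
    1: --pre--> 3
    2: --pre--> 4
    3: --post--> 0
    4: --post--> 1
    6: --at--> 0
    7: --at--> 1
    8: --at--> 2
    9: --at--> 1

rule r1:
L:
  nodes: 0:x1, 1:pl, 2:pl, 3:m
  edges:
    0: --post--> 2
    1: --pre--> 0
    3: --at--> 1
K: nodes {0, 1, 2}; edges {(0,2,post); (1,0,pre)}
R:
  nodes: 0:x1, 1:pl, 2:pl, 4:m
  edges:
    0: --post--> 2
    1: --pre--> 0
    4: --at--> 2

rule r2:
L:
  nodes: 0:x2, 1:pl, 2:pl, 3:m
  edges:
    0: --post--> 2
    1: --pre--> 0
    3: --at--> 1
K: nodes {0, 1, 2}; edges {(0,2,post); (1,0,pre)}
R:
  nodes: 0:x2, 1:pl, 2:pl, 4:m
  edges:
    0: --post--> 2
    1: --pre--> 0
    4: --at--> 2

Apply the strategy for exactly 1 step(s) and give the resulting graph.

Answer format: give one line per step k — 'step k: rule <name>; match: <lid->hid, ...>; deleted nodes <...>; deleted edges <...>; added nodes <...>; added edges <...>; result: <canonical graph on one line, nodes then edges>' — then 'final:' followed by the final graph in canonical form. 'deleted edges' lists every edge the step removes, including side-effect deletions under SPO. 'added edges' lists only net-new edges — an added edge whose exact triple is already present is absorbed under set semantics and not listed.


step 1: rule r1; match: 0->3, 1->1, 2->0, 3->7; deleted nodes 7; deleted edges (7,1,at); added nodes 10; added edges (10,0,at); result: nodes: 0:pl, 1:pl, 2:pl, 3:x1, 4:x2, 6:m, 8:m, 9:m, 10:m edges: (1,3,pre); (2,4,pre); (3,0,post); (4,1,post); (6,0,at); (8,2,at); (9,1,at); (10,0,at)
final:
nodes: 0:pl, 1:pl, 2:pl, 3:x1, 4:x2, 6:m, 8:m, 9:m, 10:m
edges: (1,3,pre); (2,4,pre); (3,0,post); (4,1,post); (6,0,at); (8,2,at); (9,1,at); (10,0,at)


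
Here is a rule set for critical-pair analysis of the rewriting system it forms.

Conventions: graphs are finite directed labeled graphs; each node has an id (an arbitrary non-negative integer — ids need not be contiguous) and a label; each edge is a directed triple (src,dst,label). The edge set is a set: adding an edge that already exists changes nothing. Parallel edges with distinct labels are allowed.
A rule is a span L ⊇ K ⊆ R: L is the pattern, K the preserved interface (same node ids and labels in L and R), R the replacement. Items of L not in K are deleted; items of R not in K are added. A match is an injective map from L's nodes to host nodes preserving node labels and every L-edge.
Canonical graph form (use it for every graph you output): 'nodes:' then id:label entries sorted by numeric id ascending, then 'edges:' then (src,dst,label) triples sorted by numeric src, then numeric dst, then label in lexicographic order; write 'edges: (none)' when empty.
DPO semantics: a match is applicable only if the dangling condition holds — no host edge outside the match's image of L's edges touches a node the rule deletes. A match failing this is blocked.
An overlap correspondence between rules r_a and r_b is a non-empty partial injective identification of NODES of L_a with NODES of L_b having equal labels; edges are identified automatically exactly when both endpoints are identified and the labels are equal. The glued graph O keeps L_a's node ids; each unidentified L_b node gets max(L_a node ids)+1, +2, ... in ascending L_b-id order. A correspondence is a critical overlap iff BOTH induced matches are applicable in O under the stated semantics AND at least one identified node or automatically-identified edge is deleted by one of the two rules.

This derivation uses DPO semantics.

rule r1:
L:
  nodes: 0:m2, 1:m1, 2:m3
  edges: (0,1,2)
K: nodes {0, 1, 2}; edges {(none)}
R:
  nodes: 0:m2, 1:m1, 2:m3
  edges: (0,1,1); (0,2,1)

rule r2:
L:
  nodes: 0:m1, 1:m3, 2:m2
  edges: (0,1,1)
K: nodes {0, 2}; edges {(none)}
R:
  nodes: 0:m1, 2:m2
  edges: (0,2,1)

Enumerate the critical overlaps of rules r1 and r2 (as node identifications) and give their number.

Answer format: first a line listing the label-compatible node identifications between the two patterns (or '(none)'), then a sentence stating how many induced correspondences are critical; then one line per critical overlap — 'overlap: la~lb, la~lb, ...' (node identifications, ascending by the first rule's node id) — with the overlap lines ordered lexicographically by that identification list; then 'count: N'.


label-compatible node identifications between L(r1) and L(r2): 0~2, 1~0, 2~1
4 of the induced correspondences are critical overlaps of r1 and r2.
overlap: 0~2, 1~0, 2~1
overlap: 0~2, 2~1
overlap: 1~0, 2~1
overlap: 2~1
count: 4


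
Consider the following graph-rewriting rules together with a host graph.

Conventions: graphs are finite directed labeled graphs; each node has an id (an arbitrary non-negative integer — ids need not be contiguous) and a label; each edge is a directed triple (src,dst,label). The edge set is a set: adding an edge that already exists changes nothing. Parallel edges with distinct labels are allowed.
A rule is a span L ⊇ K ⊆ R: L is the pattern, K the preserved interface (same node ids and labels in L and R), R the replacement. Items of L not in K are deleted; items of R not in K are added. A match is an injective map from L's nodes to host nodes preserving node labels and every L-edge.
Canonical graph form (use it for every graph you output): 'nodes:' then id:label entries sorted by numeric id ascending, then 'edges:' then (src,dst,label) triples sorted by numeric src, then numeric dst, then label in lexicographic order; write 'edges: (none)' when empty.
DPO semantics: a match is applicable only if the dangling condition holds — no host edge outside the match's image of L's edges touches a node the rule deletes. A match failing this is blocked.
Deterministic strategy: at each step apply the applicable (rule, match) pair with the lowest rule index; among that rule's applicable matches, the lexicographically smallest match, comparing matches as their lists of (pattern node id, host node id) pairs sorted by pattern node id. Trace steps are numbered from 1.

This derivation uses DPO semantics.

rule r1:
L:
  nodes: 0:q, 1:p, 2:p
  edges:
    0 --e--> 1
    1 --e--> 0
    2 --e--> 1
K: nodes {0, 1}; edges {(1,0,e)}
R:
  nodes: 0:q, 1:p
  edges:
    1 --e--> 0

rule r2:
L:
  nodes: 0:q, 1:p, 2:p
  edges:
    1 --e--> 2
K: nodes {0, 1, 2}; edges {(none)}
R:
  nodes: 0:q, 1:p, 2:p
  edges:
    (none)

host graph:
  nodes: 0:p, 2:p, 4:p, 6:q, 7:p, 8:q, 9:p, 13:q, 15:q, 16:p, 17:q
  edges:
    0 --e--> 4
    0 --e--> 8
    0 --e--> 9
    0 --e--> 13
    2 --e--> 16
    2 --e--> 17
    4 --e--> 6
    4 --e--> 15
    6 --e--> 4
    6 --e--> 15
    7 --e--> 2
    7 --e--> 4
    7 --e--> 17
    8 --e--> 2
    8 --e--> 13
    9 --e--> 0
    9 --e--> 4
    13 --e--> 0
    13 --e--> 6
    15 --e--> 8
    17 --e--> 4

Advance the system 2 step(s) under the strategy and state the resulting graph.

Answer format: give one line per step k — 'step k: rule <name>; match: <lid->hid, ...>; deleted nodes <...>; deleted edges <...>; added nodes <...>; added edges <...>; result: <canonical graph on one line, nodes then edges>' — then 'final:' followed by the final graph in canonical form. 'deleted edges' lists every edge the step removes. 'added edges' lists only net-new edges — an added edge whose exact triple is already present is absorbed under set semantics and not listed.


step 1: rule r2; match: 0->6, 1->0, 2->4; deleted nodes (none); deleted edges (0,4,e); added nodes (none); added edges (none); result: nodes: 0:p, 2:p, 4:p, 6:q, 7:p, 8:q, 9:p, 13:q, 15:q, 16:p, 17:q edges: (0,8,e); (0,9,e); (0,13,e); (2,16,e); (2,17,e); (4,6,e); (4,15,e); (6,4,e); (6,15,e); (7,2,e); (7,4,e); (7,17,e); (8,2,e); (8,13,e); (9,0,e); (9,4,e); (13,0,e); (13,6,e); (15,8,e); (17,4,e)
step 2: rule r2; match: 0->6, 1->0, 2->9; deleted nodes (none); deleted edges (0,9,e); added nodes (none); added edges (none); result: nodes: 0:p, 2:p, 4:p, 6:q, 7:p, 8:q, 9:p, 13:q, 15:q, 16:p, 17:q edges: (0,8,e); (0,13,e); (2,16,e); (2,17,e); (4,6,e); (4,15,e); (6,4,e); (6,15,e); (7,2,e); (7,4,e); (7,17,e); (8,2,e); (8,13,e); (9,0,e); (9,4,e); (13,0,e); (13,6,e); (15,8,e); (17,4,e)
final:
nodes: 0:p, 2:p, 4:p, 6:q, 7:p, 8:q, 9:p, 13:q, 15:q, 16:p, 17:q
edges: (0,8,e); (0,13,e); (2,16,e); (2,17,e); (4,6,e); (4,15,e); (6,4,e); (6,15,e); (7,2,e); (7,4,e); (7,17,e); (8,2,e); (8,13,e); (9,0,e); (9,4,e); (13,0,e); (13,6,e); (15,8,e); (17,4,e)


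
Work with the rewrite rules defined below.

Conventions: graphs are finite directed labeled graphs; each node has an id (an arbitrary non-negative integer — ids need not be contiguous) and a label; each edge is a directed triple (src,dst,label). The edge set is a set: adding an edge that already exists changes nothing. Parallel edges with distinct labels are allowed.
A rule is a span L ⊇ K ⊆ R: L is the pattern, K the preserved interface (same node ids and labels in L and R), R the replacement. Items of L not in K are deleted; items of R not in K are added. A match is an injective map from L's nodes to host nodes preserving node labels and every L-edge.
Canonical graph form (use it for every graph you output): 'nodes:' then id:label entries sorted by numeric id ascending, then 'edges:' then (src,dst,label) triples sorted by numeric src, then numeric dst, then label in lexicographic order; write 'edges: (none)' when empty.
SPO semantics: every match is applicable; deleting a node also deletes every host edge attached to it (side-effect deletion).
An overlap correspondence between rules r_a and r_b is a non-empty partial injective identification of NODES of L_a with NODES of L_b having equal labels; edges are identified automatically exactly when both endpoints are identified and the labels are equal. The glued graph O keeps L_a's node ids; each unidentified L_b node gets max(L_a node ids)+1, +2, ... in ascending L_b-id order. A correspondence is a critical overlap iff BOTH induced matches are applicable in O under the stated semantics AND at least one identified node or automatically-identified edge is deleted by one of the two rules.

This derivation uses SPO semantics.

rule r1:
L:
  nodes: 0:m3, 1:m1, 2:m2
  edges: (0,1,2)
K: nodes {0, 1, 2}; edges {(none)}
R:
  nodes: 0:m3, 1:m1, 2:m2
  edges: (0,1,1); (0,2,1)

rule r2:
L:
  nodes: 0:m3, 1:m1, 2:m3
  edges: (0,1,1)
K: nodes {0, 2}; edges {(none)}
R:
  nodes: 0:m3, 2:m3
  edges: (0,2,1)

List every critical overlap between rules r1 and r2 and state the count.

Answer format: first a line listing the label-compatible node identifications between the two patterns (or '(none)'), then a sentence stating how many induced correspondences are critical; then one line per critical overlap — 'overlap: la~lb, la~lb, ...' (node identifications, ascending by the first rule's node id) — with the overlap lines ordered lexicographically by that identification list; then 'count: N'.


label-compatible node identifications between L(r1) and L(r2): 0~0, 0~2, 1~1
3 of the induced correspondences are critical overlaps of r1 and r2.
overlap: 0~0, 1~1
overlap: 0~2, 1~1
overlap: 1~1
count: 3


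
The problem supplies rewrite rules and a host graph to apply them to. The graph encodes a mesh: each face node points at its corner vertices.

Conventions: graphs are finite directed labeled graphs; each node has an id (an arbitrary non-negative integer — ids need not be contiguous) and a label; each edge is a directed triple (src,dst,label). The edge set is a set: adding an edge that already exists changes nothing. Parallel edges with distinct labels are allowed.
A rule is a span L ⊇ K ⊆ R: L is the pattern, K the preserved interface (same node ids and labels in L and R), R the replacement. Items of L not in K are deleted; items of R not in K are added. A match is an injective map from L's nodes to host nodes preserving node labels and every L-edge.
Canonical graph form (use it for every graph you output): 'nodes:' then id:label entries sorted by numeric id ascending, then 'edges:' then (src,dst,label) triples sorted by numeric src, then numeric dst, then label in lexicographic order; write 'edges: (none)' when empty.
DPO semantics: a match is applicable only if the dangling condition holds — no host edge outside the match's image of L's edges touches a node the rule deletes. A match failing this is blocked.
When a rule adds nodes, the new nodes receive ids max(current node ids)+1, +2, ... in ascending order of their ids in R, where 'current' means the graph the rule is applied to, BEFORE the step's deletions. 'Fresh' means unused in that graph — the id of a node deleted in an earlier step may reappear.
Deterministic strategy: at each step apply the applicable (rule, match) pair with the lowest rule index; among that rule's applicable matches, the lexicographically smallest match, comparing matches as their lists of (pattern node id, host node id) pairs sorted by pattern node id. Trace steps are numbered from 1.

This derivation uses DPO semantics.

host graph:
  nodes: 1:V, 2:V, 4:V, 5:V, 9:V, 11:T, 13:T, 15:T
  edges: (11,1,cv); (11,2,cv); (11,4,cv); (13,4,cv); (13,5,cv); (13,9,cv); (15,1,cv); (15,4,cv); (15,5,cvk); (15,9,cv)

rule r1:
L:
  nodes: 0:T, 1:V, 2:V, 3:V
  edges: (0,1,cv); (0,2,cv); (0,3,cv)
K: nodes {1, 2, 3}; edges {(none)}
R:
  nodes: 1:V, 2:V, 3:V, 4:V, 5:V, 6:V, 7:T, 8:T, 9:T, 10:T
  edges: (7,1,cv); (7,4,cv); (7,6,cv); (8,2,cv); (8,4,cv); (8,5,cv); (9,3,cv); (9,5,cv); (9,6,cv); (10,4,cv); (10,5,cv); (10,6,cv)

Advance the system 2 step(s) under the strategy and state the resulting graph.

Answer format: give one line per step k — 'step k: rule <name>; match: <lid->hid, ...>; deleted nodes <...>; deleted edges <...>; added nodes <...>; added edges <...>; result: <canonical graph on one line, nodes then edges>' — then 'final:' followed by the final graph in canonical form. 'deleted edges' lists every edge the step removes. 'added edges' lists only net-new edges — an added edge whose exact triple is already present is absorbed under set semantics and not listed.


step 1: rule r1; match: 0->11, 1->1, 2->2, 3->4; deleted nodes 11; deleted edges (11,1,cv); (11,2,cv); (11,4,cv); added nodes 16, 17, 18, 19, 20, 21, 22; added edges (19,1,cv); (19,16,cv); (19,18,cv); (20,2,cv); (20,16,cv); (20,17,cv); (21,4,cv); (21,17,cv); (21,18,cv); (22,16,cv); (22,17,cv); (22,18,cv); result: nodes: 1:V, 2:V, 4:V, 5:V, 9:V, 13:T, 15:T, 16:V, 17:V, 18:V, 19:T, 20:T, 21:T, 22:T edges: (13,4,cv); (13,5,cv); (13,9,cv); (15,1,cv); (15,4,cv); (15,5,cvk); (15,9,cv); (19,1,cv); (19,16,cv); (19,18,cv); (20,2,cv); (20,16,cv); (20,17,cv); (21,4,cv); (21,17,cv); (21,18,cv); (22,16,cv); (22,17,cv); (22,18,cv)
step 2: rule r1; match: 0->13, 1->4, 2->5, 3->9; deleted nodes 13; deleted edges (13,4,cv); (13,5,cv); (13,9,cv); added nodes 23, 24, 25, 26, 27, 28, 29; added edges (26,4,cv); (26,23,cv); (26,25,cv); (27,5,cv); (27,23,cv); (27,24,cv); (28,9,cv); (28,24,cv); (28,25,cv); (29,23,cv); (29,24,cv); (29,25,cv); result: nodes: 1:V, 2:V, 4:V, 5:V, 9:V, 15:T, 16:V, 17:V, 18:V, 19:T, 20:T, 21:T, 22:T, 23:V, 24:V, 25:V, 26:T, 27:T, 28:T, 29:T edges: (15,1,cv); (15,4,cv); (15,5,cvk); (15,9,cv); (19,1,cv); (19,16,cv); (19,18,cv); (20,2,cv); (20,16,cv); (20,17,cv); (21,4,cv); (21,17,cv); (21,18,cv); (22,16,cv); (22,17,cv); (22,18,cv); (26,4,cv); (26,23,cv); (26,25,cv); (27,5,cv); (27,23,cv); (27,24,cv); (28,9,cv); (28,24,cv); (28,25,cv); (29,23,cv); (29,24,cv); (29,25,cv)
final:
nodes: 1:V, 2:V, 4:V, 5:V, 9:V, 15:T, 16:V, 17:V, 18:V, 19:T, 20:T, 21:T, 22:T, 23:V, 24:V, 25:V, 26:T, 27:T, 28:T, 29:T
edges: (15,1,cv); (15,4,cv); (15,5,cvk); (15,9,cv); (19,1,cv); (19,16,cv); (19,18,cv); (20,2,cv); (20,16,cv); (20,17,cv); (21,4,cv); (21,17,cv); (21,18,cv); (22,16,cv); (22,17,cv); (22,18,cv); (26,4,cv); (26,23,cv); (26,25,cv); (27,5,cv); (27,23,cv); (27,24,cv); (28,9,cv); (28,24,cv); (28,25,cv); (29,23,cv); (29,24,cv); (29,25,cv)


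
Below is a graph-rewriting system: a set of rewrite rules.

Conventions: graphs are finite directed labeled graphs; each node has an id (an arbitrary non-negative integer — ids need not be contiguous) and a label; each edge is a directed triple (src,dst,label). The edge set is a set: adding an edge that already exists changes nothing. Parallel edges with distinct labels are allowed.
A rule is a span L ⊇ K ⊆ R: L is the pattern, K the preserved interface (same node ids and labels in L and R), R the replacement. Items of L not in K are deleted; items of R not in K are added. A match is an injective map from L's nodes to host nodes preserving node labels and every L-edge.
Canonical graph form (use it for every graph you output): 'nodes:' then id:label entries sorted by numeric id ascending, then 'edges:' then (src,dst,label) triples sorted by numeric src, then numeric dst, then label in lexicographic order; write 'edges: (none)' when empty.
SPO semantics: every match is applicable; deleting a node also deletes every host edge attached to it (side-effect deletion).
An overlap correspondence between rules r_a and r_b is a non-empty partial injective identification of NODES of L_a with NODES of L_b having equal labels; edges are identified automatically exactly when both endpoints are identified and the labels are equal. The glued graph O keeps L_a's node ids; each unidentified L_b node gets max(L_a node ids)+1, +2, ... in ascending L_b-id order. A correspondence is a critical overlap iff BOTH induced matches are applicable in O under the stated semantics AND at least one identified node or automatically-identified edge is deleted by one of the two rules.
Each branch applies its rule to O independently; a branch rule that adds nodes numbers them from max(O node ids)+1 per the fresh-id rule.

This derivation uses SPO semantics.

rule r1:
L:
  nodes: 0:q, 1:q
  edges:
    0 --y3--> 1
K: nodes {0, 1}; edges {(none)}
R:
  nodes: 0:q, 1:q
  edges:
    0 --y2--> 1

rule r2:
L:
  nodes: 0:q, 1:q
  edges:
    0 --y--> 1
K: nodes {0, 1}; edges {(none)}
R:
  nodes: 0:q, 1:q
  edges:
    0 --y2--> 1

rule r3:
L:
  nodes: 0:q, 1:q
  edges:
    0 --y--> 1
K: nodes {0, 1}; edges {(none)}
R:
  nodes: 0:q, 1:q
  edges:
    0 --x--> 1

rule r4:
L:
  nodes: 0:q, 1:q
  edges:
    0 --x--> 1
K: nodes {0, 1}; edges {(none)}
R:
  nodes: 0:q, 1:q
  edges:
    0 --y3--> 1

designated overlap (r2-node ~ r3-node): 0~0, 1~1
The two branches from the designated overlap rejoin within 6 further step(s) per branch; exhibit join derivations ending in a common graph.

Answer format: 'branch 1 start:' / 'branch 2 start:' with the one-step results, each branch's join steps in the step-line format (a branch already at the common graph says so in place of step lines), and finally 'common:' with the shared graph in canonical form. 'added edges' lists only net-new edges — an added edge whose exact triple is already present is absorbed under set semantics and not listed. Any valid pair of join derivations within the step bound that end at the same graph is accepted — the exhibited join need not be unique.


branch 1 start:
nodes: 0:q, 1:q
edges: (0,1,y2)
branch 2 start:
nodes: 0:q, 1:q
edges: (0,1,x)
branch 1: already at the common graph (0 steps)
branch 2 step 1: rule r4; match: 0->0, 1->1; deleted nodes (none); deleted edges (0,1,x); added nodes (none); added edges (0,1,y3); result: nodes: 0:q, 1:q edges: (0,1,y3)
branch 2 step 2: rule r1; match: 0->0, 1->1; deleted nodes (none); deleted edges (0,1,y3); added nodes (none); added edges (0,1,y2); result: nodes: 0:q, 1:q edges: (0,1,y2)
common:
nodes: 0:q, 1:q
edges: (0,1,y2)


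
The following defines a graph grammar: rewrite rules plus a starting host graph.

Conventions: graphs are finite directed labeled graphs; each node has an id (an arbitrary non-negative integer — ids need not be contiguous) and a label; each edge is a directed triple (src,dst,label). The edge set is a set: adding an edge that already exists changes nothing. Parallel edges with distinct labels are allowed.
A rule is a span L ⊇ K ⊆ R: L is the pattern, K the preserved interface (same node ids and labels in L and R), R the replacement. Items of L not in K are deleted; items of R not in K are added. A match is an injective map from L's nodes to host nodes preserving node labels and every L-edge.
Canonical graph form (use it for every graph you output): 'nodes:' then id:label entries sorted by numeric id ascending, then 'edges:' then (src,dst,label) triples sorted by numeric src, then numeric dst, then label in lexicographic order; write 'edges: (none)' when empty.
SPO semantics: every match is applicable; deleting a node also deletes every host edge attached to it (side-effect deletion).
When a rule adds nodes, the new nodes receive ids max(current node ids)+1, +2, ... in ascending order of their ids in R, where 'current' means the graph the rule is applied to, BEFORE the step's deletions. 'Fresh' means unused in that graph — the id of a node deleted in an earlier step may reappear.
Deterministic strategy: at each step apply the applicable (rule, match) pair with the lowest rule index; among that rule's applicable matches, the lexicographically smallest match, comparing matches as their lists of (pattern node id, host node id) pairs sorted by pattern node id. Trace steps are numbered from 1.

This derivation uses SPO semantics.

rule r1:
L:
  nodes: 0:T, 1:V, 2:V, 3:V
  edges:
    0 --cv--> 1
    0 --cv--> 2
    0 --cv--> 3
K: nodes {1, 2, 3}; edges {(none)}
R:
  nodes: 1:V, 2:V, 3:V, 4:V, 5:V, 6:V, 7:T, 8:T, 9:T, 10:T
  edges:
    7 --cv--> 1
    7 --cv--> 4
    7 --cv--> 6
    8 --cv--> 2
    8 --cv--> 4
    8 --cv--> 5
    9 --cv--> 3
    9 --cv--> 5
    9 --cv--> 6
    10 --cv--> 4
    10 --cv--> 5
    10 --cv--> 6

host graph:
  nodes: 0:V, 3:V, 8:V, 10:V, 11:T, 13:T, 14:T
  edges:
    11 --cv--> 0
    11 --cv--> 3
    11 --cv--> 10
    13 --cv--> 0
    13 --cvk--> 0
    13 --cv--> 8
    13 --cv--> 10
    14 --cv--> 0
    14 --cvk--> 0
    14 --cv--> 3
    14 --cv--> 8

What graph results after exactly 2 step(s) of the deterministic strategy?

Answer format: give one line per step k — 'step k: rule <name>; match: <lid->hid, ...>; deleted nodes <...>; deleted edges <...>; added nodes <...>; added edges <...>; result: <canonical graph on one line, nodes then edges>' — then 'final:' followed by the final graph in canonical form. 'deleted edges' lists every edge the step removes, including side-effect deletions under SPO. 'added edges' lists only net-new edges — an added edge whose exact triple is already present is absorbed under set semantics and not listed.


step 1: rule r1; match: 0->11, 1->0, 2->3, 3->10; deleted nodes 11; deleted edges (11,0,cv); (11,3,cv); (11,10,cv); added nodes 15, 16, 17, 18, 19, 20, 21; added edges (18,0,cv); (18,15,cv); (18,17,cv); (19,3,cv); (19,15,cv); (19,16,cv); (20,10,cv); (20,16,cv); (20,17,cv); (21,15,cv); (21,16,cv); (21,17,cv); result: nodes: 0:V, 3:V, 8:V, 10:V, 13:T, 14:T, 15:V, 16:V, 17:V, 18:T, 19:T, 20:T, 21:T edges: (13,0,cv); (13,0,cvk); (13,8,cv); (13,10,cv); (14,0,cv); (14,0,cvk); (14,3,cv); (14,8,cv); (18,0,cv); (18,15,cv); (18,17,cv); (19,3,cv); (19,15,cv); (19,16,cv); (20,10,cv); (20,16,cv); (20,17,cv); (21,15,cv); (21,16,cv); (21,17,cv)
step 2: rule r1; match: 0->13, 1->0, 2->8, 3->10; deleted nodes 13; deleted edges (13,0,cv); (13,0,cvk); (13,8,cv); (13,10,cv); added nodes 22, 23, 24, 25, 26, 27, 28; added edges (25,0,cv); (25,22,cv); (25,24,cv); (26,8,cv); (26,22,cv); (26,23,cv); (27,10,cv); (27,23,cv); (27,24,cv); (28,22,cv); (28,23,cv); (28,24,cv); result: nodes: 0:V, 3:V, 8:V, 10:V, 14:T, 15:V, 16:V, 17:V, 18:T, 19:T, 20:T, 21:T, 22:V, 23:V, 24:V, 25:T, 26:T, 27:T, 28:T edges: (14,0,cv); (14,0,cvk); (14,3,cv); (14,8,cv); (18,0,cv); (18,15,cv); (18,17,cv); (19,3,cv); (19,15,cv); (19,16,cv); (20,10,cv); (20,16,cv); (20,17,cv); (21,15,cv); (21,16,cv); (21,17,cv); (25,0,cv); (25,22,cv); (25,24,cv); (26,8,cv); (26,22,cv); (26,23,cv); (27,10,cv); (27,23,cv); (27,24,cv); (28,22,cv); (28,23,cv); (28,24,cv)
final:
nodes: 0:V, 3:V, 8:V, 10:V, 14:T, 15:V, 16:V, 17:V, 18:T, 19:T, 20:T, 21:T, 22:V, 23:V, 24:V, 25:T, 26:T, 27:T, 28:T
edges: (14,0,cv); (14,0,cvk); (14,3,cv); (14,8,cv); (18,0,cv); (18,15,cv); (18,17,cv); (19,3,cv); (19,15,cv); (19,16,cv); (20,10,cv); (20,16,cv); (20,17,cv); (21,15,cv); (21,16,cv); (21,17,cv); (25,0,cv); (25,22,cv); (25,24,cv); (26,8,cv); (26,22,cv); (26,23,cv); (27,10,cv); (27,23,cv); (27,24,cv); (28,22,cv); (28,23,cv); (28,24,cv)
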